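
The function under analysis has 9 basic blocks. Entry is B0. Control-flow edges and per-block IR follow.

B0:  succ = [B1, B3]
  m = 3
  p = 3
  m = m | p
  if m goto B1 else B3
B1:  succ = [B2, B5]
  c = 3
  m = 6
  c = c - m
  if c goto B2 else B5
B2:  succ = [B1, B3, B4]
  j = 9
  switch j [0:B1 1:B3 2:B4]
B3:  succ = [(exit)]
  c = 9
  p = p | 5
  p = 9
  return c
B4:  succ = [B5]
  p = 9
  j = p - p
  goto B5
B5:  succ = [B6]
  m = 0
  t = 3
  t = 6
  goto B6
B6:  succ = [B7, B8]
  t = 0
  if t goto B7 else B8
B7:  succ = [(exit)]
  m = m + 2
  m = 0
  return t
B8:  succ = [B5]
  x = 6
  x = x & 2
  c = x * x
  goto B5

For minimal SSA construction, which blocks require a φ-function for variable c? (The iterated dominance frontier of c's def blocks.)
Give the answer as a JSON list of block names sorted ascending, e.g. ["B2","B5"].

idom tree: B1←B0 B2←B1 B3←B0 B4←B2 B5←B1 B6←B5 B7←B6 B8←B6
Join-block Dom:
  B1: preds {B0,B2}: {B0} ∩ {B0,B1,B2} = {B0}; idom=B0
  B3: preds {B0,B2}: {B0} ∩ {B0,B1,B2} = {B0}; idom=B0
  B5: preds {B1,B4,B8}: {B0,B1} ∩ {B0,B1,B2,B4} ∩ {B0,B1,B5,B6,B8} = {B0,B1}; idom=B1

DF walk-up:
  B1←B0: walk · to B0
  B1←B2: walk B2→B1 to B0
  B3←B0: walk · to B0
  B3←B2: walk B2→B1 to B0
  B5←B1: walk · to B1
  B5←B4: walk B4→B2 to B1
  B5←B8: walk B8→B6→B5 to B1
  DF(B0)=∅
  DF(B1)={B1,B3}
  DF(B2)={B1,B3,B5}
  DF(B3)=∅
  DF(B4)={B5}
  DF(B5)={B5}
  DF(B6)={B5}
  DF(B7)=∅
  DF(B8)={B5}

φ for c: defs {B1,B3,B8}
  DF⁺ = {B1,B3,B5}

Answer: ["B1", "B3", "B5"]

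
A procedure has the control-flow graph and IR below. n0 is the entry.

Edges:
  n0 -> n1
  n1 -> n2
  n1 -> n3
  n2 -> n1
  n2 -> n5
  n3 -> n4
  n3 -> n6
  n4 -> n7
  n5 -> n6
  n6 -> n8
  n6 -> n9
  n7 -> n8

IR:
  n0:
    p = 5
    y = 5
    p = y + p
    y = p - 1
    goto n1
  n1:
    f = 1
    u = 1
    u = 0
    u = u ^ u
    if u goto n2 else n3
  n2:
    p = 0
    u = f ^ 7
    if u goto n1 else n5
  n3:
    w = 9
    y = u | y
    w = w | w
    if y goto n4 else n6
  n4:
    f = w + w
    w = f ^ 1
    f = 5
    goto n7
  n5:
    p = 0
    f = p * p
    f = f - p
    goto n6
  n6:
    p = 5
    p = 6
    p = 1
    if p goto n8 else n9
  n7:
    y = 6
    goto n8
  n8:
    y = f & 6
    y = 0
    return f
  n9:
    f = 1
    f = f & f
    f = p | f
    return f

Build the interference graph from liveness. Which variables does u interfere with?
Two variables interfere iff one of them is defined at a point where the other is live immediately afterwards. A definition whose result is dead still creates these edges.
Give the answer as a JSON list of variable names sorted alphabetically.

Answer: ["f", "w", "y"]

Analysis:
def/use:
  n0 def {p,y} use ∅
  n1 def {f,u} use ∅
  n2 def {p,u} use {f}
  n3 def {w,y} use {u,y}
  n4 def {f,w} use {w}
  n5 def {f,p} use ∅
  n6 def {p} use ∅
  n7 def {y} use ∅
  n8 def {y} use {f}
  n9 def {f} use {p}

Liveness:
  n0 li=∅ lo={y}
  n1 li={y} lo={f,u,y}
  n2 li={f,y} lo={y}
  n3 li={f,u,y} lo={f,w}
  n4 li={w} lo={f}
  n5 li=∅ lo={f}
  n6 li={f} lo={f,p}
  n7 li={f} lo={f}
  n8 li={f} lo=∅
  n9 li={p} lo=∅

Interference:
  f: {p,u,w,y}
  p: {f,y}
  u: {f,w,y}
  w: {f,u,y}
  y: {f,p,u,w}

N(u) = ["f", "w", "y"]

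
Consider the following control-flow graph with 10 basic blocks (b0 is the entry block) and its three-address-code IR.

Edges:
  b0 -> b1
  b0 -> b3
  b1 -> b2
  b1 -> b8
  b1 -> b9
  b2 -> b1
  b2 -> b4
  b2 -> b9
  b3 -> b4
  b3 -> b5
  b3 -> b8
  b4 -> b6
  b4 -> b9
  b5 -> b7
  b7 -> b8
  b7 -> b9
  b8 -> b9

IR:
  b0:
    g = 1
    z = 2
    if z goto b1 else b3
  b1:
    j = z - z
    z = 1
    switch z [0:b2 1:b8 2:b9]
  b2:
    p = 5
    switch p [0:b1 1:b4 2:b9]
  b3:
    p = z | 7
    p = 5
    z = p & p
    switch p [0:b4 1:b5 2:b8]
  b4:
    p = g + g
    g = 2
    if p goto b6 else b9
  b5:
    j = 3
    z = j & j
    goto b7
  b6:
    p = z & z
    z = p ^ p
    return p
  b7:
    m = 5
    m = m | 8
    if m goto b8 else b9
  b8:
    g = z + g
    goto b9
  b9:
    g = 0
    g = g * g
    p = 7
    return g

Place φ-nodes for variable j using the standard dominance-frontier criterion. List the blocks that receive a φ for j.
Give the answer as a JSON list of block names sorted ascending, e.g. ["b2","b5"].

Answer: ["b1", "b4", "b8", "b9"]

Analysis:
idom tree: b1←b0 b2←b1 b3←b0 b4←b0 b5←b3 b6←b4 b7←b5 b8←b0 b9←b0
Dom∩ at merges:
  b1: preds {b0,b2}: {b0} ∩ {b0,b1,b2} = {b0}; idom=b0
  b4: preds {b2,b3}: {b0,b1,b2} ∩ {b0,b3} = {b0}; idom=b0
  b8: preds {b1,b3,b7}: {b0,b1} ∩ {b0,b3} ∩ {b0,b3,b5,b7} = {b0}; idom=b0
  b9: preds {b1,b2,b4,b7,b8}: {b0,b1} ∩ {b0,b1,b2} ∩ {b0,b4} ∩ {b0,b3,b5,b7} ∩ {b0,b8} = {b0}; idom=b0

DF derivation:
  join b1 pred b0: · stop@b0
  join b1 pred b2: b2→b1 stop@b0
  join b4 pred b2: b2→b1 stop@b0
  join b4 pred b3: b3 stop@b0
  join b8 pred b1: b1 stop@b0
  join b8 pred b3: b3 stop@b0
  join b8 pred b7: b7→b5→b3 stop@b0
  join b9 pred b1: b1 stop@b0
  join b9 pred b2: b2→b1 stop@b0
  join b9 pred b4: b4 stop@b0
  join b9 pred b7: b7→b5→b3 stop@b0
  join b9 pred b8: b8 stop@b0
  DF(b0)=∅
  DF(b1)={b1,b4,b8,b9}
  DF(b2)={b1,b4,b9}
  DF(b3)={b4,b8,b9}
  DF(b4)={b9}
  DF(b5)={b8,b9}
  DF(b6)=∅
  DF(b7)={b8,b9}
  DF(b8)={b9}
  DF(b9)=∅

φ for j: defs {b1,b5}
  DF⁺ = {b1,b4,b8,b9}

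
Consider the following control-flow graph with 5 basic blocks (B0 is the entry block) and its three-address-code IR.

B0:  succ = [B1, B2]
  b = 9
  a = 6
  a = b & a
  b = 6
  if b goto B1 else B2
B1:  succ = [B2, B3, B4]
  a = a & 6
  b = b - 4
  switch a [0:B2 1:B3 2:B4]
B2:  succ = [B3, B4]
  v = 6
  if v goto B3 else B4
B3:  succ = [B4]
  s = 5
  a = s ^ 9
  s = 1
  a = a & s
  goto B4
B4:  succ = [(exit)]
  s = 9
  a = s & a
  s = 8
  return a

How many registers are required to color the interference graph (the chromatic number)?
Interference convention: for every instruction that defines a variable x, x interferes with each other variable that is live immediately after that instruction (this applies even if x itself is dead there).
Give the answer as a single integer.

Per-block:
  B0: {a,b} / ∅
  B1: {a,b} / {a,b}
  B2: {v} / ∅
  B3: {a,s} / ∅
  B4: {a,s} / {a}

Liveness:
  B0: in=∅ out={a,b}
  B1: in={a,b} out={a}
  B2: in={a} out={a}
  B3: in=∅ out={a}
  B4: in={a} out=∅

Interfere edges:
  a — {b,s,v}
  b — {a}
  s — {a}
  v — {a}

Chromatic number:
  {a,b} pairwise interfere (2-clique) ⇒ χ ≥ 2
  assign a→r0 b→r1 s→r1 v→r1 — no edge inside a register ⇒ χ ≤ 2
  χ = 2

Answer: 2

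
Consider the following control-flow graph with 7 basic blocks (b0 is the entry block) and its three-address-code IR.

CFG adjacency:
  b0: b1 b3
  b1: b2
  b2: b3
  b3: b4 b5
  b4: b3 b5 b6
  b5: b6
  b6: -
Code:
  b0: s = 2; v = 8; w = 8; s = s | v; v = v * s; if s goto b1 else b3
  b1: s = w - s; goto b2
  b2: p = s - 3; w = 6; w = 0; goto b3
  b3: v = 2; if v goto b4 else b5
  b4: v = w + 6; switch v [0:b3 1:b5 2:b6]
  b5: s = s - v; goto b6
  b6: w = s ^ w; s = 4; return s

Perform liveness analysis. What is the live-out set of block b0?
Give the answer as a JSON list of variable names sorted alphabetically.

Answer: ["s", "w"]

Working:
def/use:
  b0: def={s,v,w} ue=∅
  b1: def={s} ue={s,w}
  b2: def={p,w} ue={s}
  b3: def={v} ue=∅
  b4: def={v} ue={w}
  b5: def={s} ue={s,v}
  b6: def={s,w} ue={s,w}

Liveness:
  b0 li=∅ lo={s,w}
  b1 li={s,w} lo={s}
  b2 li={s} lo={s,w}
  b3 li={s,w} lo={s,v,w}
  b4 li={s,w} lo={s,v,w}
  b5 li={s,v,w} lo={s,w}
  b6 li={s,w} lo=∅

live-out(b0) = ["s", "w"]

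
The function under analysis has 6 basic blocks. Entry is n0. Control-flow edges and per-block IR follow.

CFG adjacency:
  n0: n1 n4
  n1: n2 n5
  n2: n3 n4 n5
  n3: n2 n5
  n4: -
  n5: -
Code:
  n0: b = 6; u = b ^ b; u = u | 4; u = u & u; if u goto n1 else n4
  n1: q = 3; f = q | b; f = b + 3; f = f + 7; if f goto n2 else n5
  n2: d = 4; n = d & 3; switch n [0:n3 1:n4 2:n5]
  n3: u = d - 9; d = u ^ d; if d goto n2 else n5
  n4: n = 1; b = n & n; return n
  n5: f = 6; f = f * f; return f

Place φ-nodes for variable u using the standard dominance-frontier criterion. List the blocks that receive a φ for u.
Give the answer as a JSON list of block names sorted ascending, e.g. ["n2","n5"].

idom tree: n1←n0 n2←n1 n3←n2 n4←n0 n5←n1
Join-block Dom:
  n2: preds {n1,n3}: {n0,n1} ∩ {n0,n1,n2,n3} = {n0,n1}; idom=n1
  n4: preds {n0,n2}: {n0} ∩ {n0,n1,n2} = {n0}; idom=n0
  n5: preds {n1,n2,n3}: {n0,n1} ∩ {n0,n1,n2} ∩ {n0,n1,n2,n3} = {n0,n1}; idom=n1

DF derivation:
  join n2 pred n1: · stop@n1
  join n2 pred n3: n3→n2 stop@n1
  join n4 pred n0: · stop@n0
  join n4 pred n2: n2→n1 stop@n0
  join n5 pred n1: · stop@n1
  join n5 pred n2: n2 stop@n1
  join n5 pred n3: n3→n2 stop@n1
  n0 → ∅
  n1 → {n4}
  n2 → {n2,n4,n5}
  n3 → {n2,n5}
  n4 → ∅
  n5 → ∅

φ for u: defs {n0,n3}
  DF⁺ = {n2,n4,n5}

Answer: ["n2", "n4", "n5"]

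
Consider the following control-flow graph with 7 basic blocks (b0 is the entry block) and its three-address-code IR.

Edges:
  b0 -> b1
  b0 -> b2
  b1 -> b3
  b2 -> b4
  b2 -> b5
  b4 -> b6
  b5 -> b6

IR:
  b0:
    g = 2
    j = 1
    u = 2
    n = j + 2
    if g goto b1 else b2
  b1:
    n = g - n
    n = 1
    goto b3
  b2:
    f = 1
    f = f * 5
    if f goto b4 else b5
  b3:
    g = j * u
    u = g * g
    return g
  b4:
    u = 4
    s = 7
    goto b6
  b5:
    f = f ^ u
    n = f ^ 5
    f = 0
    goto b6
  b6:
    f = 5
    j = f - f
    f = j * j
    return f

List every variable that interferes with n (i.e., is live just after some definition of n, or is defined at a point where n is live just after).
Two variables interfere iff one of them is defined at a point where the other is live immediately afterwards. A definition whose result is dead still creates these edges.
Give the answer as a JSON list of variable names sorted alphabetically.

Block summaries:
  b0 def {g,j,n,u} use ∅
  b1 def {n} use {g,n}
  b2 def {f} use ∅
  b3 def {g,u} use {j,u}
  b4 def {s,u} use ∅
  b5 def {f,n} use {f,u}
  b6 def {f,j} use ∅

Backward fixpoint:
  b0: in=∅ out={g,j,n,u}
  b1: in={g,j,n,u} out={j,u}
  b2: in={u} out={f,u}
  b3: in={j,u} out=∅
  b4: in=∅ out=∅
  b5: in={f,u} out=∅
  b6: in=∅ out=∅

Interference:
  f — {u}
  g — {j,n,u}
  j — {g,n,u}
  n — {g,j,u}
  s — ∅
  u — {f,g,j,n}

N(n) = ["g", "j", "u"]

Answer: ["g", "j", "u"]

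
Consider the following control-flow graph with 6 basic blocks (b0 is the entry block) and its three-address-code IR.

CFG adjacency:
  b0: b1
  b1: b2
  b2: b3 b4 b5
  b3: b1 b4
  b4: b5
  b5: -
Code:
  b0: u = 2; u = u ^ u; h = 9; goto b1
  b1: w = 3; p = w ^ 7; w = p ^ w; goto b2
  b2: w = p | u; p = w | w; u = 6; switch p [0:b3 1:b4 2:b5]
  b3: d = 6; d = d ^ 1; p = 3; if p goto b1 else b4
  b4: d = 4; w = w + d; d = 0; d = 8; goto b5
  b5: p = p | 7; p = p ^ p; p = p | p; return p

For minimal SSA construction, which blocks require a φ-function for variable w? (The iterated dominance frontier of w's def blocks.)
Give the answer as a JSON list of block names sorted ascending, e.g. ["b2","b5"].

idom tree: b1←b0 b2←b1 b3←b2 b4←b2 b5←b2
Dom at joins:
  b1: preds {b0,b3}: {b0} ∩ {b0,b1,b2,b3} = {b0}; idom=b0
  b4: preds {b2,b3}: {b0,b1,b2} ∩ {b0,b1,b2,b3} = {b0,b1,b2}; idom=b2
  b5: preds {b2,b4}: {b0,b1,b2} ∩ {b0,b1,b2,b4} = {b0,b1,b2}; idom=b2

DF derivation:
  join b1 pred b0: · stop@b0
  join b1 pred b3: b3→b2→b1 stop@b0
  join b4 pred b2: · stop@b2
  join b4 pred b3: b3 stop@b2
  join b5 pred b2: · stop@b2
  join b5 pred b4: b4 stop@b2
  b0: DF=∅
  b1: DF={b1}
  b2: DF={b1}
  b3: DF={b1,b4}
  b4: DF={b5}
  b5: DF=∅

φ for w: defs {b1,b2,b4}
  DF⁺ = {b1,b5}

Answer: ["b1", "b5"]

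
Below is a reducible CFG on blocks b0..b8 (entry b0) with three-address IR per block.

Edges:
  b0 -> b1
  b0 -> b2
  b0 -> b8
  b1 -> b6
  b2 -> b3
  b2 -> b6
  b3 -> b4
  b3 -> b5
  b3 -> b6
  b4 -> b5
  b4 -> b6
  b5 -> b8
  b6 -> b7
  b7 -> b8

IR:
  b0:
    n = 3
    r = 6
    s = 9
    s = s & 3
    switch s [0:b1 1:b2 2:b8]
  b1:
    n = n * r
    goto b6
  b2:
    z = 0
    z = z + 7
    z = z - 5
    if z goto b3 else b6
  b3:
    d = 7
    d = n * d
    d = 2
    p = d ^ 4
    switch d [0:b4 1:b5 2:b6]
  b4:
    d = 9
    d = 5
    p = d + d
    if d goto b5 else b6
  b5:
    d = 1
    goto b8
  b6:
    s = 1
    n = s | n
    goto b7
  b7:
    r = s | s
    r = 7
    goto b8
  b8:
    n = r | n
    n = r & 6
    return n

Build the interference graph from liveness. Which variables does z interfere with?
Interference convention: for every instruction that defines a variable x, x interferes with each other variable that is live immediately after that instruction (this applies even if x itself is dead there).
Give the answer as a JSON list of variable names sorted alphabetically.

Answer: ["n", "r"]

Analysis:
Per-block:
  b0 def {n,r,s} use ∅
  b1 def {n} use {n,r}
  b2 def {z} use ∅
  b3 def {d,p} use {n}
  b4 def {d,p} use ∅
  b5 def {d} use ∅
  b6 def {n,s} use {n}
  b7 def {r} use {s}
  b8 def {n} use {n,r}

Live sets:
  b0: in=∅ out={n,r}
  b1: in={n,r} out={n}
  b2: in={n,r} out={n,r}
  b3: in={n,r} out={n,r}
  b4: in={n,r} out={n,r}
  b5: in={n,r} out={n,r}
  b6: in={n} out={n,s}
  b7: in={n,s} out={n,r}
  b8: in={n,r} out=∅

Interference:
  d: {n,p,r}
  n: {d,p,r,s,z}
  p: {d,n,r}
  r: {d,n,p,s,z}
  s: {n,r}
  z: {n,r}

N(z) = ["n", "r"]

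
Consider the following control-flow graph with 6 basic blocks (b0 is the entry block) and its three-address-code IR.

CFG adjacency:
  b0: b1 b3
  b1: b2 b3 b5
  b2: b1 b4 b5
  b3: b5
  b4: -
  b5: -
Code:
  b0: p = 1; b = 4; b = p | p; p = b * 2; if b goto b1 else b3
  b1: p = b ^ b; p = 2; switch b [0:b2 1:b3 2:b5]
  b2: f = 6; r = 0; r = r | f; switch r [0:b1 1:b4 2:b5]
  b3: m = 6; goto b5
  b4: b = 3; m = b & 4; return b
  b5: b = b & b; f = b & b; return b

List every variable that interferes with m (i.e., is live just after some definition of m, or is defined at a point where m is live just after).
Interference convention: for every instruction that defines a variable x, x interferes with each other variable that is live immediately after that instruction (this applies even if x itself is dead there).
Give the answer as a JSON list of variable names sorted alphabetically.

def/use:
  b0 def {b,p} use ∅
  b1 def {p} use {b}
  b2 def {f,r} use ∅
  b3 def {m} use ∅
  b4 def {b,m} use ∅
  b5 def {b,f} use {b}

Backward fixpoint:
  live b0: ∅→{b}
  live b1: {b}→{b}
  live b2: {b}→{b}
  live b3: {b}→{b}
  live b4: ∅→∅
  live b5: {b}→∅

Conflict graph:
  b — {f,m,p,r}
  f — {b,r}
  m — {b}
  p — {b}
  r — {b,f}

N(m) = ["b"]

Answer: ["b"]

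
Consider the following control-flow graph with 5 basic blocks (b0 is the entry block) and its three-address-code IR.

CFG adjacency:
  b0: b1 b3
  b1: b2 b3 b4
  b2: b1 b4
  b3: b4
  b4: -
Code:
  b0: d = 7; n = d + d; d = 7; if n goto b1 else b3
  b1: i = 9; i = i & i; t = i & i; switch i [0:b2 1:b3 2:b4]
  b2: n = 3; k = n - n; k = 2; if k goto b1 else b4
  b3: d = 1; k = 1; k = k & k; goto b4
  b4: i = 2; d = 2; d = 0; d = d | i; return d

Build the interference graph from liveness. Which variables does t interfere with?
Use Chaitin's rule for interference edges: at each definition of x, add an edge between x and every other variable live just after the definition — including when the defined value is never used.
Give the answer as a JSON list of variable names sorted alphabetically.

Block summaries:
  b0: {d,n} / ∅
  b1: {i,t} / ∅
  b2: {k,n} / ∅
  b3: {d,k} / ∅
  b4: {d,i} / ∅

Live sets:
  b0 li=∅ lo=∅
  b1 li=∅ lo=∅
  b2 li=∅ lo=∅
  b3 li=∅ lo=∅
  b4 li=∅ lo=∅

Conflict graph:
  d: {i,n}
  i: {d,t}
  k: ∅
  n: {d}
  t: {i}

N(t) = ["i"]

Answer: ["i"]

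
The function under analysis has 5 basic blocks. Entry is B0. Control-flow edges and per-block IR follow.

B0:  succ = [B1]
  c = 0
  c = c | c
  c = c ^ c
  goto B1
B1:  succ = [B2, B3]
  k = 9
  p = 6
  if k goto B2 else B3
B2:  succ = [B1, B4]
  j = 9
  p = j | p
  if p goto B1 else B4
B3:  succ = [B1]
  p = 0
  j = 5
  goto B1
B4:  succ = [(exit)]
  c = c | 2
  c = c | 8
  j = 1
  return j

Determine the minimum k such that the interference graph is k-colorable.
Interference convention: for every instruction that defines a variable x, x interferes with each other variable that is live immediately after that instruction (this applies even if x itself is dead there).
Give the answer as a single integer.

Per-block:
  B0: def={c} ue=∅
  B1: def={k,p} ue=∅
  B2: def={j,p} ue={p}
  B3: def={j,p} ue=∅
  B4: def={c,j} ue={c}

Liveness:
  B0 li=∅ lo={c}
  B1 li={c} lo={c,p}
  B2 li={c,p} lo={c}
  B3 li={c} lo={c}
  B4 li={c} lo=∅

Conflict graph:
  c — {j,k,p}
  j — {c,p}
  k — {c,p}
  p — {c,j,k}

Registers:
  lower bound: {c,j,p} mutually conflict ⇒ χ ≥ 3
  assign c→r0 j→r2 k→r2 p→r1 — no edge inside a register ⇒ χ ≤ 3
  χ = 3

Answer: 3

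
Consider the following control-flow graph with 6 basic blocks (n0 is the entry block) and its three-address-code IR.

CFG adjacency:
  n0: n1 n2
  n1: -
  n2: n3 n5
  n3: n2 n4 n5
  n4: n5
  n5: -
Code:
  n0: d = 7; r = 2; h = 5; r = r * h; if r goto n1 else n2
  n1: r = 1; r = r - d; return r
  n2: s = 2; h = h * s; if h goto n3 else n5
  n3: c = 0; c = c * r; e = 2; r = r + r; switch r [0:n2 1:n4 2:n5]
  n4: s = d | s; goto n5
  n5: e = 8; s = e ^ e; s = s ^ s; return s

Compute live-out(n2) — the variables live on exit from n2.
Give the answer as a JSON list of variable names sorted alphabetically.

def/use:
  n0: {d,h,r} / ∅
  n1: {r} / {d}
  n2: {h,s} / {h}
  n3: {c,e,r} / {r}
  n4: {s} / {d,s}
  n5: {e,s} / ∅

Live sets:
  live n0: ∅→{d,h,r}
  live n1: {d}→∅
  live n2: {d,h,r}→{d,h,r,s}
  live n3: {d,h,r,s}→{d,h,r,s}
  live n4: {d,s}→∅
  live n5: ∅→∅

live-out(n2) = ["d", "h", "r", "s"]

Answer: ["d", "h", "r", "s"]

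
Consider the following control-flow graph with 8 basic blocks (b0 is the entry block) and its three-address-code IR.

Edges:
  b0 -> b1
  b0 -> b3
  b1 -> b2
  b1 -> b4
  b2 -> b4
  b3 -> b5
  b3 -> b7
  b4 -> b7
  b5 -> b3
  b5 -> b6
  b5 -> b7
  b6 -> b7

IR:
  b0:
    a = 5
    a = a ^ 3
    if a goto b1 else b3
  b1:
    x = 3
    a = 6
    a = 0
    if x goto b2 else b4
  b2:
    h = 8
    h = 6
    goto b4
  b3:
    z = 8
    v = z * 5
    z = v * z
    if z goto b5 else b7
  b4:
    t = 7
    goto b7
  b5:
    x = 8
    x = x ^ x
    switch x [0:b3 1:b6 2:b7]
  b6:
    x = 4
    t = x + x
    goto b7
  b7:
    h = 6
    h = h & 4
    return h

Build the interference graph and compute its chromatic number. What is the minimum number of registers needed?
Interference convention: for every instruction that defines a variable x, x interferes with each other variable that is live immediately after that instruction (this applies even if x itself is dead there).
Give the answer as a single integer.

Answer: 2

Derivation:
def/use:
  b0: def={a} ue=∅
  b1: def={a,x} ue=∅
  b2: def={h} ue=∅
  b3: def={v,z} ue=∅
  b4: def={t} ue=∅
  b5: def={x} ue=∅
  b6: def={t,x} ue=∅
  b7: def={h} ue=∅

Liveness:
  live b0: ∅→∅
  live b1: ∅→∅
  live b2: ∅→∅
  live b3: ∅→∅
  live b4: ∅→∅
  live b5: ∅→∅
  live b6: ∅→∅
  live b7: ∅→∅

Interfere edges:
  a: {x}
  h: ∅
  t: ∅
  v: {z}
  x: {a}
  z: {v}

Registers:
  lower bound: {a,x} mutually conflict ⇒ χ ≥ 2
  2-colouring: r0={a,h,t,v}  r1={x,z}
  χ = 2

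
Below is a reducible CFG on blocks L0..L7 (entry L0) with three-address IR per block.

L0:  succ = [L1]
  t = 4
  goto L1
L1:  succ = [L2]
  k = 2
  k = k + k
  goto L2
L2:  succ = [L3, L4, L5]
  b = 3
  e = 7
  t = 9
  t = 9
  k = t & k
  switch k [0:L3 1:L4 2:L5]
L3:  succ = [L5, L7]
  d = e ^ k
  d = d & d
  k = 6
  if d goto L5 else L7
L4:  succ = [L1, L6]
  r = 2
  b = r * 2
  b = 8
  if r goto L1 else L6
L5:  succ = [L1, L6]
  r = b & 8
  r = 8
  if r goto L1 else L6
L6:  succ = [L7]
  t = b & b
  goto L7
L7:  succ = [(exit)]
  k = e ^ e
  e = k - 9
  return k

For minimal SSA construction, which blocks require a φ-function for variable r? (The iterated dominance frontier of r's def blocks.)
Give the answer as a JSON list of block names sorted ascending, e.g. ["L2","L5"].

Answer: ["L1", "L6", "L7"]

Derivation:
idom tree: L1←L0 L2←L1 L3←L2 L4←L2 L5←L2 L6←L2 L7←L2
Join-block Dom:
  L1: preds {L0,L4,L5}: {L0} ∩ {L0,L1,L2,L4} ∩ {L0,L1,L2,L5} = {L0}; idom=L0
  L5: preds {L2,L3}: {L0,L1,L2} ∩ {L0,L1,L2,L3} = {L0,L1,L2}; idom=L2
  L6: preds {L4,L5}: {L0,L1,L2,L4} ∩ {L0,L1,L2,L5} = {L0,L1,L2}; idom=L2
  L7: preds {L3,L6}: {L0,L1,L2,L3} ∩ {L0,L1,L2,L6} = {L0,L1,L2}; idom=L2

DF derivation:
  L1←L0: walk · to L0
  L1←L4: walk L4→L2→L1 to L0
  L1←L5: walk L5→L2→L1 to L0
  L5←L2: walk · to L2
  L5←L3: walk L3 to L2
  L6←L4: walk L4 to L2
  L6←L5: walk L5 to L2
  L7←L3: walk L3 to L2
  L7←L6: walk L6 to L2
  L0 → ∅
  L1 → {L1}
  L2 → {L1}
  L3 → {L5,L7}
  L4 → {L1,L6}
  L5 → {L1,L6}
  L6 → {L7}
  L7 → ∅

φ for r: defs {L4,L5}
  DF⁺ = {L1,L6,L7}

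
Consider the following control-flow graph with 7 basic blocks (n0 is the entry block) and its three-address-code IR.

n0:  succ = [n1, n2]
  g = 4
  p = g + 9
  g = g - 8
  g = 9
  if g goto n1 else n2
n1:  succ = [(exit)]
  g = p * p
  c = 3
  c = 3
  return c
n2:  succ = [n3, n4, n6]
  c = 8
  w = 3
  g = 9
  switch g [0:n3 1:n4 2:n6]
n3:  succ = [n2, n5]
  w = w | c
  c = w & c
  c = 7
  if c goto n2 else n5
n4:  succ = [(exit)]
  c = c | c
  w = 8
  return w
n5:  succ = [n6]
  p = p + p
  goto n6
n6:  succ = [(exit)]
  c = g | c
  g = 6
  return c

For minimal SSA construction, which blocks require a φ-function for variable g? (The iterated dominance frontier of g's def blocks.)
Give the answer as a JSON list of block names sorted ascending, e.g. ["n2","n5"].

idom tree: n1←n0 n2←n0 n3←n2 n4←n2 n5←n3 n6←n2
Join-block Dom:
  n2: preds {n0,n3}: {n0} ∩ {n0,n2,n3} = {n0}; idom=n0
  n6: preds {n2,n5}: {n0,n2} ∩ {n0,n2,n3,n5} = {n0,n2}; idom=n2

DF derivation:
  join n2 pred n0: · stop@n0
  join n2 pred n3: n3→n2 stop@n0
  join n6 pred n2: · stop@n2
  join n6 pred n5: n5→n3 stop@n2
  DF(n0)=∅
  DF(n1)=∅
  DF(n2)={n2}
  DF(n3)={n2,n6}
  DF(n4)=∅
  DF(n5)={n6}
  DF(n6)=∅

φ for g: defs {n0,n1,n2,n6}
  DF⁺ = {n2}

Answer: ["n2"]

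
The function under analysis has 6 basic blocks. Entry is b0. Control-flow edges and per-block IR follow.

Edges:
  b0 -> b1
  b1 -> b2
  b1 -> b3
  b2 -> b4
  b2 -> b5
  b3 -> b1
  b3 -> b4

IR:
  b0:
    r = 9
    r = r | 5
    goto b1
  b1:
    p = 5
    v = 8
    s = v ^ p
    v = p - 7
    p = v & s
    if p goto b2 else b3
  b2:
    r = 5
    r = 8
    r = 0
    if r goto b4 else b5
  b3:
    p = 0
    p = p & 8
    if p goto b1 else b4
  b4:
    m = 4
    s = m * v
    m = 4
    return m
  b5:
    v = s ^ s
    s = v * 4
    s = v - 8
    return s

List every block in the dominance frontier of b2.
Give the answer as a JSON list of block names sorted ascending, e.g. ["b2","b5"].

Answer: ["b4"]

Derivation:
idom tree: b1←b0 b2←b1 b3←b1 b4←b1 b5←b2
Join-block Dom:
  b1: preds {b0,b3}: {b0} ∩ {b0,b1,b3} = {b0}; idom=b0
  b4: preds {b2,b3}: {b0,b1,b2} ∩ {b0,b1,b3} = {b0,b1}; idom=b1

DF walk-up:
  join b1 pred b0: · stop@b0
  join b1 pred b3: b3→b1 stop@b0
  join b4 pred b2: b2 stop@b1
  join b4 pred b3: b3 stop@b1
  b0 → ∅
  b1 → {b1}
  b2 → {b4}
  b3 → {b1,b4}
  b4 → ∅
  b5 → ∅

DF(b2) = ["b4"]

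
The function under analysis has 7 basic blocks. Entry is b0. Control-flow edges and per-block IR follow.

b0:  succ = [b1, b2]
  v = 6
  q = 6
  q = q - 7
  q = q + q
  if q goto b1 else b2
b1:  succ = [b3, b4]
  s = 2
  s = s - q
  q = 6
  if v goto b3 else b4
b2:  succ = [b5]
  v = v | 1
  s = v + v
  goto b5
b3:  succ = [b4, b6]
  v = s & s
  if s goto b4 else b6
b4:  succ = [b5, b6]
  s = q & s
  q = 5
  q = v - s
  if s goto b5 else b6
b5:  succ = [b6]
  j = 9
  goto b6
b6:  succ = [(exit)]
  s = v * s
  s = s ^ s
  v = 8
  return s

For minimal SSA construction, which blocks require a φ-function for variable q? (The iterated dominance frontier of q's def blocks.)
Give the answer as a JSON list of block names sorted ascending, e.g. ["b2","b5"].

idom tree: b1←b0 b2←b0 b3←b1 b4←b1 b5←b0 b6←b0
Dom at joins:
  b4: preds {b1,b3}: {b0,b1} ∩ {b0,b1,b3} = {b0,b1}; idom=b1
  b5: preds {b2,b4}: {b0,b2} ∩ {b0,b1,b4} = {b0}; idom=b0
  b6: preds {b3,b4,b5}: {b0,b1,b3} ∩ {b0,b1,b4} ∩ {b0,b5} = {b0}; idom=b0

DF derivation:
  join b4 pred b1: · stop@b1
  join b4 pred b3: b3 stop@b1
  join b5 pred b2: b2 stop@b0
  join b5 pred b4: b4→b1 stop@b0
  join b6 pred b3: b3→b1 stop@b0
  join b6 pred b4: b4→b1 stop@b0
  join b6 pred b5: b5 stop@b0
  DF(b0)=∅
  DF(b1)={b5,b6}
  DF(b2)={b5}
  DF(b3)={b4,b6}
  DF(b4)={b5,b6}
  DF(b5)={b6}
  DF(b6)=∅

φ for q: defs {b0,b1,b4}
  DF⁺ = {b5,b6}

Answer: ["b5", "b6"]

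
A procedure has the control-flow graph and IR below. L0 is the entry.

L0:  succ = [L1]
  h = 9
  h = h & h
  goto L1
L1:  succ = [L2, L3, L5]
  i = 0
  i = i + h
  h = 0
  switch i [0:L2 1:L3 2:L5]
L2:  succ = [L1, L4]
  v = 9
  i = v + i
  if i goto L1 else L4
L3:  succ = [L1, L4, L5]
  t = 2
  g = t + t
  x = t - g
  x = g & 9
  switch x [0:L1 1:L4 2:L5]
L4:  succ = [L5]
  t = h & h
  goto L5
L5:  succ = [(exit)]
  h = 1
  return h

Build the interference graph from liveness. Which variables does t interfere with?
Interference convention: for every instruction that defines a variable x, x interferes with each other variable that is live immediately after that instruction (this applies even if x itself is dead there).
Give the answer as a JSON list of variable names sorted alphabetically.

Answer: ["g", "h"]

Working:
def/use:
  L0: {h} / ∅
  L1: {h,i} / {h}
  L2: {i,v} / {i}
  L3: {g,t,x} / ∅
  L4: {t} / {h}
  L5: {h} / ∅

Liveness:
  L0: in=∅ out={h}
  L1: in={h} out={h,i}
  L2: in={h,i} out={h}
  L3: in={h} out={h}
  L4: in={h} out=∅
  L5: in=∅ out=∅

Interference:
  g↔{h,t,x}
  h↔{g,i,t,v,x}
  i↔{h,v}
  t↔{g,h}
  v↔{h,i}
  x↔{g,h}

N(t) = ["g", "h"]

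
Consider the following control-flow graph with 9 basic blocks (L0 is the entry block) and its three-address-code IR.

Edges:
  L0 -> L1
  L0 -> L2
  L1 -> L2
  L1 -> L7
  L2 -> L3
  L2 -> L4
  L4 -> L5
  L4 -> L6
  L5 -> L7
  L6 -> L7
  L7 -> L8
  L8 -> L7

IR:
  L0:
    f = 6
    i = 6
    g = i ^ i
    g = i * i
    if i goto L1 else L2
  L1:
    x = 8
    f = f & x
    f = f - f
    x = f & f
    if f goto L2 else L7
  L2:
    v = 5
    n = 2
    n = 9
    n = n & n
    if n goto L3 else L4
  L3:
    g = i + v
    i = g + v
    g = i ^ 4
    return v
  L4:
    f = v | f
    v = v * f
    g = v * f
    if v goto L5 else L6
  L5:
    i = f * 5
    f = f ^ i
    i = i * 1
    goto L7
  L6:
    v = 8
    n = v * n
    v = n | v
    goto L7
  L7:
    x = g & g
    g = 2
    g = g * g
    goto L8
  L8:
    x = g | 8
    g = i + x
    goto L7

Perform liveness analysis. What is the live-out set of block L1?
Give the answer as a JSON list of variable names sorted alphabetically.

Block summaries:
  L0: {f,g,i} / ∅
  L1: {f,x} / {f}
  L2: {n,v} / ∅
  L3: {g,i} / {i,v}
  L4: {f,g,v} / {f,v}
  L5: {f,i} / {f}
  L6: {n,v} / {n}
  L7: {g,x} / {g}
  L8: {g,x} / {g,i}

Backward fixpoint:
  live L0: ∅→{f,g,i}
  live L1: {f,g,i}→{f,g,i}
  live L2: {f,i}→{f,i,n,v}
  live L3: {i,v}→∅
  live L4: {f,i,n,v}→{f,g,i,n}
  live L5: {f,g}→{g,i}
  live L6: {g,i,n}→{g,i}
  live L7: {g,i}→{g,i}
  live L8: {g,i}→{g,i}

live-out(L1) = ["f", "g", "i"]

Answer: ["f", "g", "i"]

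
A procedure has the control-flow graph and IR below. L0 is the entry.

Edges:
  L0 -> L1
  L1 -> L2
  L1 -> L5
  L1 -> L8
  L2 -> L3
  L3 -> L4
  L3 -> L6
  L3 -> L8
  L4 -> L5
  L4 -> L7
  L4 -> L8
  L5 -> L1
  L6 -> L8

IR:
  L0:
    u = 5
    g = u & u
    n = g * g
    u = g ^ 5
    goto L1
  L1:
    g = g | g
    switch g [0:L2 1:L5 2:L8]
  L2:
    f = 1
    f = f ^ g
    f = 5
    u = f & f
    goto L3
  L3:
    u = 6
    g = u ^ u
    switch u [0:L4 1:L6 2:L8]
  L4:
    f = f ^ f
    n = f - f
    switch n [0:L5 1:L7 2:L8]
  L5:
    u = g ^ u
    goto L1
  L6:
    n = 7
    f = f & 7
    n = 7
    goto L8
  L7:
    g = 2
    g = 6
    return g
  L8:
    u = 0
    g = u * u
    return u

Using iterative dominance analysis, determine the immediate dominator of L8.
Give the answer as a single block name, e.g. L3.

idom tree: L1←L0 L2←L1 L3←L2 L4←L3 L5←L1 L6←L3 L7←L4 L8←L1
Dom at joins:
  L1: preds {L0,L5}: {L0} ∩ {L0,L1,L5} = {L0}; idom=L0
  L5: preds {L1,L4}: {L0,L1} ∩ {L0,L1,L2,L3,L4} = {L0,L1}; idom=L1
  L8: preds {L1,L3,L4,L6}: {L0,L1} ∩ {L0,L1,L2,L3} ∩ {L0,L1,L2,L3,L4} ∩ {L0,L1,L2,L3,L6} = {L0,L1}; idom=L1

idom(L8) = L1

Answer: L1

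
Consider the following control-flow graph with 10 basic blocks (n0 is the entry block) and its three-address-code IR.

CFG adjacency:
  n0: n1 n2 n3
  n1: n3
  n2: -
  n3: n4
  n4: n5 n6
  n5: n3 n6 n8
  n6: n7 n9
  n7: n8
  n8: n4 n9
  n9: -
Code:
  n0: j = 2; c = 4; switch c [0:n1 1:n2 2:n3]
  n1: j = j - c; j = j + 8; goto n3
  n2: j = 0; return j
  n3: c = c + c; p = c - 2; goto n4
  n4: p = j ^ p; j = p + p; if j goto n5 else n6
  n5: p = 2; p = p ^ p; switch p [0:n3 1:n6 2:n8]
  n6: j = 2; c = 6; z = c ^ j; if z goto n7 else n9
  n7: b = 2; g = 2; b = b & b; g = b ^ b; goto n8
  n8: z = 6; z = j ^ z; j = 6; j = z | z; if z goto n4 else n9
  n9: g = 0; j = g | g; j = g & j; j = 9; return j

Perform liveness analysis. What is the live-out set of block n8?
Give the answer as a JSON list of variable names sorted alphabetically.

Answer: ["c", "j", "p"]

Derivation:
def/use:
  n0 def {c,j} use ∅
  n1 def {j} use {c,j}
  n2 def {j} use ∅
  n3 def {c,p} use {c}
  n4 def {j,p} use {j,p}
  n5 def {p} use ∅
  n6 def {c,j,z} use ∅
  n7 def {b,g} use ∅
  n8 def {j,z} use {j}
  n9 def {g,j} use ∅

Liveness:
  live n0: ∅→{c,j}
  live n1: {c,j}→{c,j}
  live n2: ∅→∅
  live n3: {c,j}→{c,j,p}
  live n4: {c,j,p}→{c,j,p}
  live n5: {c,j}→{c,j,p}
  live n6: {p}→{c,j,p}
  live n7: {c,j,p}→{c,j,p}
  live n8: {c,j,p}→{c,j,p}
  live n9: ∅→∅

live-out(n8) = ["c", "j", "p"]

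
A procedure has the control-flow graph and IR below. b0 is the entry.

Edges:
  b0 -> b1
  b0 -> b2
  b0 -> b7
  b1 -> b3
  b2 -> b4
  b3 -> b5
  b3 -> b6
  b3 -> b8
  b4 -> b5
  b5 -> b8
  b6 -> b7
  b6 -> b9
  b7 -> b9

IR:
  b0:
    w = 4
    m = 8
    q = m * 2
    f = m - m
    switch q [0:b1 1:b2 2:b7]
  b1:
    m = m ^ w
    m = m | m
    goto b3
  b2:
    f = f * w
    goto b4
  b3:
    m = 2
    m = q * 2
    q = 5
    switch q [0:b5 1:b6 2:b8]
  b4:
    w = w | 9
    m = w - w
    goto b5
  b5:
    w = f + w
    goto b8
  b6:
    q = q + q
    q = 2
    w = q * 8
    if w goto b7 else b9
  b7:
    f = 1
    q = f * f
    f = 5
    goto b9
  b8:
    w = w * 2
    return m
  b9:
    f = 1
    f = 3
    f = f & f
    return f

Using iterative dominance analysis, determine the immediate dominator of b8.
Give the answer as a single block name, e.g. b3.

Answer: b0

Working:
idom tree: b1←b0 b2←b0 b3←b1 b4←b2 b5←b0 b6←b3 b7←b0 b8←b0 b9←b0
Dom at joins:
  b5: preds {b3,b4}: {b0,b1,b3} ∩ {b0,b2,b4} = {b0}; idom=b0
  b7: preds {b0,b6}: {b0} ∩ {b0,b1,b3,b6} = {b0}; idom=b0
  b8: preds {b3,b5}: {b0,b1,b3} ∩ {b0,b5} = {b0}; idom=b0
  b9: preds {b6,b7}: {b0,b1,b3,b6} ∩ {b0,b7} = {b0}; idom=b0

idom(b8) = b0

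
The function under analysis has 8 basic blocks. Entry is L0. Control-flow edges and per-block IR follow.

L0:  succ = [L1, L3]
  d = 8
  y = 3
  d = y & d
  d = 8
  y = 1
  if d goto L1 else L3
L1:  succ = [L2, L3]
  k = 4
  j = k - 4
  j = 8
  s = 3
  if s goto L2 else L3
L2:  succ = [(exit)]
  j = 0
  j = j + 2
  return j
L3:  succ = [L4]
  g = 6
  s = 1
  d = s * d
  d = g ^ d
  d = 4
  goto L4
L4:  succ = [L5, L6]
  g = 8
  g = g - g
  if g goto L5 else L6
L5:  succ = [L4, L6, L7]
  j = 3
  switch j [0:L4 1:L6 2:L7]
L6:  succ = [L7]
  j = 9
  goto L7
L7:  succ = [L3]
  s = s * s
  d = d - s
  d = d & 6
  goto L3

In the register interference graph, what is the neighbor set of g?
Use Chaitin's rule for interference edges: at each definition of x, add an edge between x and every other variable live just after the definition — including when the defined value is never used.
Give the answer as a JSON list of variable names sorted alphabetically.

def/use:
  L0: def={d,y} ue=∅
  L1: def={j,k,s} ue=∅
  L2: def={j} ue=∅
  L3: def={d,g,s} ue={d}
  L4: def={g} ue=∅
  L5: def={j} ue=∅
  L6: def={j} ue=∅
  L7: def={d,s} ue={d,s}

Live sets:
  L0 li=∅ lo={d}
  L1 li={d} lo={d}
  L2 li=∅ lo=∅
  L3 li={d} lo={d,s}
  L4 li={d,s} lo={d,s}
  L5 li={d,s} lo={d,s}
  L6 li={d,s} lo={d,s}
  L7 li={d,s} lo={d}

Conflict graph:
  d — {g,j,k,s,y}
  g — {d,s}
  j — {d,s}
  k — {d}
  s — {d,g,j}
  y — {d}

N(g) = ["d", "s"]

Answer: ["d", "s"]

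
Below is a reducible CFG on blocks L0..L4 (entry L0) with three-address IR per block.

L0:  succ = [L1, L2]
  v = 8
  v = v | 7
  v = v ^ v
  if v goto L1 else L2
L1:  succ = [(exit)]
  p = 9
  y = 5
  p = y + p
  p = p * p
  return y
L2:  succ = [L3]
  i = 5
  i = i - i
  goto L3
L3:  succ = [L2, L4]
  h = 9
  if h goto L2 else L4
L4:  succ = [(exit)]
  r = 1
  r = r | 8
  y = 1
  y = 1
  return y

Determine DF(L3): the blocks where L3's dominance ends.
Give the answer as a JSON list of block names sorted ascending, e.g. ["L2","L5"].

Answer: ["L2"]

Analysis:
idom tree: L1←L0 L2←L0 L3←L2 L4←L3
Join-block Dom:
  L2: preds {L0,L3}: {L0} ∩ {L0,L2,L3} = {L0}; idom=L0

DF walk-up:
  join L2 pred L0: · stop@L0
  join L2 pred L3: L3→L2 stop@L0
  DF(L0)=∅
  DF(L1)=∅
  DF(L2)={L2}
  DF(L3)={L2}
  DF(L4)=∅

DF(L3) = ["L2"]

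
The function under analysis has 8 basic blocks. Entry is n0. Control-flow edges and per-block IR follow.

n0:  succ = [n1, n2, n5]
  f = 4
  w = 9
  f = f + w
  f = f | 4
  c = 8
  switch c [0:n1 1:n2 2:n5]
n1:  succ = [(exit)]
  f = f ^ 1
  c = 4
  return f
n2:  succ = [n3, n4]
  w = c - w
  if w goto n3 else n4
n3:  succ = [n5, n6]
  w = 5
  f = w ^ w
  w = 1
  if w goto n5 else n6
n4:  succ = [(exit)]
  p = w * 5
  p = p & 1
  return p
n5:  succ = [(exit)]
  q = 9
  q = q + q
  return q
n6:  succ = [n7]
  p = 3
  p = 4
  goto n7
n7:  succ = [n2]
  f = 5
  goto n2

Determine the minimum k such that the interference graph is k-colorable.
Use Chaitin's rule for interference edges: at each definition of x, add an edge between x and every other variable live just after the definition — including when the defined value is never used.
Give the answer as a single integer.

Per-block:
  n0: def={c,f,w} ue=∅
  n1: def={c,f} ue={f}
  n2: def={w} ue={c,w}
  n3: def={f,w} ue=∅
  n4: def={p} ue={w}
  n5: def={q} ue=∅
  n6: def={p} ue=∅
  n7: def={f} ue=∅

Live sets:
  n0 li=∅ lo={c,f,w}
  n1 li={f} lo=∅
  n2 li={c,w} lo={c,w}
  n3 li={c} lo={c,w}
  n4 li={w} lo=∅
  n5 li=∅ lo=∅
  n6 li={c,w} lo={c,w}
  n7 li={c,w} lo={c,w}

Interfere edges:
  c: {f,p,w}
  f: {c,w}
  p: {c,w}
  q: ∅
  w: {c,f,p}

Registers:
  {c,f,w} pairwise interfere (3-clique) ⇒ χ ≥ 3
  3-colouring: r0={c,q}  r1={w}  r2={f,p}
  χ = 3

Answer: 3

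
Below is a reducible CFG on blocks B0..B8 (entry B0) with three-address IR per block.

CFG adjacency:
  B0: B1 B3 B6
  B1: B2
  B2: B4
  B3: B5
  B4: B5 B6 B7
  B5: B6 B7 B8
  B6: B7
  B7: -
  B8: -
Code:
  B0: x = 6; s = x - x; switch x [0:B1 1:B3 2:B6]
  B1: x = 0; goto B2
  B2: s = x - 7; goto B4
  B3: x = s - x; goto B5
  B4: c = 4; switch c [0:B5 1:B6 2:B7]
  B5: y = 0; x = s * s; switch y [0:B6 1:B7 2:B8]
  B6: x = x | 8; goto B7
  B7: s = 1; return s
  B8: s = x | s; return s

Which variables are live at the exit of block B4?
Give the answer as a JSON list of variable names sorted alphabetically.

Per-block:
  B0 def {s,x} use ∅
  B1 def {x} use ∅
  B2 def {s} use {x}
  B3 def {x} use {s,x}
  B4 def {c} use ∅
  B5 def {x,y} use {s}
  B6 def {x} use {x}
  B7 def {s} use ∅
  B8 def {s} use {s,x}

Live sets:
  B0: in=∅ out={s,x}
  B1: in=∅ out={x}
  B2: in={x} out={s,x}
  B3: in={s,x} out={s}
  B4: in={s,x} out={s,x}
  B5: in={s} out={s,x}
  B6: in={x} out=∅
  B7: in=∅ out=∅
  B8: in={s,x} out=∅

live-out(B4) = ["s", "x"]

Answer: ["s", "x"]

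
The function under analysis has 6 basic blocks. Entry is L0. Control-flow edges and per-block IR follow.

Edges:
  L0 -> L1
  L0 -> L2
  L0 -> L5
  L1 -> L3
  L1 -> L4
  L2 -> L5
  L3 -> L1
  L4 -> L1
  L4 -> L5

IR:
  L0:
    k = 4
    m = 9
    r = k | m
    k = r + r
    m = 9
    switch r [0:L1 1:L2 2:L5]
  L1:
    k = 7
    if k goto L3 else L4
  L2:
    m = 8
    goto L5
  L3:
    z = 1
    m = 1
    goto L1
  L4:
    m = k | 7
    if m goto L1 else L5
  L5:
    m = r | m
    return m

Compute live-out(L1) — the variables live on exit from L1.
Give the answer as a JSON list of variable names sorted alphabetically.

Per-block:
  L0: {k,m,r} / ∅
  L1: {k} / ∅
  L2: {m} / ∅
  L3: {m,z} / ∅
  L4: {m} / {k}
  L5: {m} / {m,r}

Live sets:
  L0 li=∅ lo={m,r}
  L1 li={r} lo={k,r}
  L2 li={r} lo={m,r}
  L3 li={r} lo={r}
  L4 li={k,r} lo={m,r}
  L5 li={m,r} lo=∅

live-out(L1) = ["k", "r"]

Answer: ["k", "r"]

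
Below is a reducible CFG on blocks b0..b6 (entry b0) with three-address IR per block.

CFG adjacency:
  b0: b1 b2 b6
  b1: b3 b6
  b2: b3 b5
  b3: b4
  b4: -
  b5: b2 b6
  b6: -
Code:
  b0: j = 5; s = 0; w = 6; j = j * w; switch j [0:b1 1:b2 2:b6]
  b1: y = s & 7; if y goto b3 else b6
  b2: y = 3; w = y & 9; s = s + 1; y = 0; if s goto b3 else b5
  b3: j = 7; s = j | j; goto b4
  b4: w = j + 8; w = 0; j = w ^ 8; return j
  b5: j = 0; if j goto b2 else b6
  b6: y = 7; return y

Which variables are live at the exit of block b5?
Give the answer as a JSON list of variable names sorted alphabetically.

Block summaries:
  b0: {j,s,w} / ∅
  b1: {y} / {s}
  b2: {s,w,y} / {s}
  b3: {j,s} / ∅
  b4: {j,w} / {j}
  b5: {j} / ∅
  b6: {y} / ∅

Liveness:
  b0: in=∅ out={s}
  b1: in={s} out=∅
  b2: in={s} out={s}
  b3: in=∅ out={j}
  b4: in={j} out=∅
  b5: in={s} out={s}
  b6: in=∅ out=∅

live-out(b5) = ["s"]

Answer: ["s"]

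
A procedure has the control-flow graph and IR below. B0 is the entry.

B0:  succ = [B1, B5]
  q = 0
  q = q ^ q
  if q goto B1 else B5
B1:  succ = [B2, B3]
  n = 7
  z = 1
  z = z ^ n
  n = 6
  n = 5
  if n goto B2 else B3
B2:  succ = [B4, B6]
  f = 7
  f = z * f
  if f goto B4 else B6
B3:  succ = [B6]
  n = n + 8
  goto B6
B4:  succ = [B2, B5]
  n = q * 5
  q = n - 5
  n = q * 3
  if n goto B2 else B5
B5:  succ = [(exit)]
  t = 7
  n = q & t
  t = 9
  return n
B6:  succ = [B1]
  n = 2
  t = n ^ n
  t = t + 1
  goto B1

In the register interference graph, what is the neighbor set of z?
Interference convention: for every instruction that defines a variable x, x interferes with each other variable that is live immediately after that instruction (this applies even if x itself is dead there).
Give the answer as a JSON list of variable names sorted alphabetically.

Per-block:
  B0: {q} / ∅
  B1: {n,z} / ∅
  B2: {f} / {z}
  B3: {n} / {n}
  B4: {n,q} / {q}
  B5: {n,t} / {q}
  B6: {n,t} / ∅

Backward fixpoint:
  B0 li=∅ lo={q}
  B1 li={q} lo={n,q,z}
  B2 li={q,z} lo={q,z}
  B3 li={n,q} lo={q}
  B4 li={q,z} lo={q,z}
  B5 li={q} lo=∅
  B6 li={q} lo={q}

Interference:
  f↔{q,z}
  n↔{q,t,z}
  q↔{f,n,t,z}
  t↔{n,q}
  z↔{f,n,q}

N(z) = ["f", "n", "q"]

Answer: ["f", "n", "q"]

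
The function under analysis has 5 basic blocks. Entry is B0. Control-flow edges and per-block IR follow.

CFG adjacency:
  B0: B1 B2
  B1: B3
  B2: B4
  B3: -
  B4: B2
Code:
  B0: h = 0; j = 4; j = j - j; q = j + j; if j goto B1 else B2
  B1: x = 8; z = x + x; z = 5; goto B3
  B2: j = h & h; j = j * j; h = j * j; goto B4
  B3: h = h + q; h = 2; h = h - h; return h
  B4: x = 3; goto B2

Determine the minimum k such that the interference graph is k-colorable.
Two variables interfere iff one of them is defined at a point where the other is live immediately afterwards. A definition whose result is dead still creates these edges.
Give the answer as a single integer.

def/use:
  B0 def {h,j,q} use ∅
  B1 def {x,z} use ∅
  B2 def {h,j} use {h}
  B3 def {h} use {h,q}
  B4 def {x} use ∅

Backward fixpoint:
  B0 li=∅ lo={h,q}
  B1 li={h,q} lo={h,q}
  B2 li={h} lo={h}
  B3 li={h,q} lo=∅
  B4 li={h} lo={h}

Interference:
  h: {j,q,x,z}
  j: {h,q}
  q: {h,j,x,z}
  x: {h,q}
  z: {h,q}

Chromatic number:
  {h,j,q} pairwise interfere (3-clique) ⇒ χ ≥ 3
  assign h→c0 j→c2 q→c1 x→c2 z→c2 — no edge inside a register ⇒ χ ≤ 3
  χ = 3

Answer: 3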